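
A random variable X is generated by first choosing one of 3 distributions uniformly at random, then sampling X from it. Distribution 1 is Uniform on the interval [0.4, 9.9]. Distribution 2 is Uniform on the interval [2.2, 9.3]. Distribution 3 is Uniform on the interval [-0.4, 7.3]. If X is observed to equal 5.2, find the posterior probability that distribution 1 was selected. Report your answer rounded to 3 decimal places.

Likelihoods f(5.2 | ·): 1: 0.105263; 2: 0.140845; 3: 0.12987.
Posterior ∝ prior × likelihood. Numerator for 1: 0.333333·0.105263 = 0.0350877.
Normalizing constant: 0.333333·0.105263 + 0.333333·0.140845 + 0.333333·0.12987 = 0.125326.
P(1 | observation) = 0.0350877 / 0.125326 = 0.279971.

0.280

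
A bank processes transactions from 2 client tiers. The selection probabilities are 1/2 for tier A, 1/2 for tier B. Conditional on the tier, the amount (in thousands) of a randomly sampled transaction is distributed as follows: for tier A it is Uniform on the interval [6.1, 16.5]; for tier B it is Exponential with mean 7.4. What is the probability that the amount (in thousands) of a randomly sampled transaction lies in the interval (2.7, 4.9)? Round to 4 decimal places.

Conditional on each tier, P(2.7 < X < 4.9): A: 0; B: 0.178555.
By total probability, P(2.7 < X < 4.9) = 0.5·0 + 0.5·0.178555 = 0.0892777.

0.0893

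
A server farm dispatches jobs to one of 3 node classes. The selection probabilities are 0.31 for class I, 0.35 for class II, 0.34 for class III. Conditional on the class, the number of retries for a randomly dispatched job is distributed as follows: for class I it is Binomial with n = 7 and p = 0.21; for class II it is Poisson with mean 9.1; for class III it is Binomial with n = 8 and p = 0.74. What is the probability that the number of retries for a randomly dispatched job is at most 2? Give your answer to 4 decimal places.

Conditional on each class, P(X ≤ 2): I: 0.834344; II: 0.00575135; III: 0.00523291.
By total probability, P(X ≤ 2) = 0.31·0.834344 + 0.35·0.00575135 + 0.34·0.00523291 = 0.262439.

0.2624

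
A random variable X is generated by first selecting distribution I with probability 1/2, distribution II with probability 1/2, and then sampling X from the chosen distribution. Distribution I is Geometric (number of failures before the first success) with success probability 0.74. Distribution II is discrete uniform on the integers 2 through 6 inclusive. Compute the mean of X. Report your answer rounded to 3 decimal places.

Component means — I: 0.351351; II: 4.
E[X] = 0.5·0.351351 + 0.5·4 = 2.17568.

2.176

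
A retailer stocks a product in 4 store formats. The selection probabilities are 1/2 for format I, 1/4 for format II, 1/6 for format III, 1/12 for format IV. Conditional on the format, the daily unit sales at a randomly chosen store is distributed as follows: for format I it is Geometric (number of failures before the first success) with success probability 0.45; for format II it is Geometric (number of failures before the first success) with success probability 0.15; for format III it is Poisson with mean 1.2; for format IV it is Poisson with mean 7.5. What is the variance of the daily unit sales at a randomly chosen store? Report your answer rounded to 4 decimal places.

17.1913

Per component, I: μ=1.22222, E[X²]=4.20988; II: μ=5.66667, E[X²]=69.8889; III: μ=1.2, E[X²]=2.64; IV: μ=7.5, E[X²]=63.75.
E[X] = 0.5·1.22222 + 0.25·5.66667 + 0.166667·1.2 + 0.0833333·7.5 = 2.85278.
E[X²] = 0.5·4.20988 + 0.25·69.8889 + 0.166667·2.64 + 0.0833333·63.75 = 25.3297.
Var(X) = E[X²] − (E[X])² = 25.3297 − 8.13834 = 17.1913.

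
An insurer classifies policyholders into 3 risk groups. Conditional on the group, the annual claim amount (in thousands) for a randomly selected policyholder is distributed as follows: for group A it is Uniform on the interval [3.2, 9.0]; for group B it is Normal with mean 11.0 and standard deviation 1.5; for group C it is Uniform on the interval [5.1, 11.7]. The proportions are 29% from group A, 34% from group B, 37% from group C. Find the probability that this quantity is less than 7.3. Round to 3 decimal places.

Conditional on each group, P(X < 7.3): A: 0.706897; B: 0.00681886; C: 0.333333.
By total probability, P(X < 7.3) = 0.29·0.706897 + 0.34·0.00681886 + 0.37·0.333333 = 0.330652.

0.331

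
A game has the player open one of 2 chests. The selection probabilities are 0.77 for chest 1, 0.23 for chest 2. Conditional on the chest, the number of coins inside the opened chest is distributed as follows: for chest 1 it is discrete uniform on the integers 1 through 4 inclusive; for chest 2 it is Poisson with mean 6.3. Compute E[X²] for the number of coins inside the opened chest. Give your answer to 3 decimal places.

For each component E[X²] = Var + (mean)², giving 1: 7.5; 2: 45.99.
Overall E[X²] = 0.77·7.5 + 0.23·45.99 = 16.3527.

16.353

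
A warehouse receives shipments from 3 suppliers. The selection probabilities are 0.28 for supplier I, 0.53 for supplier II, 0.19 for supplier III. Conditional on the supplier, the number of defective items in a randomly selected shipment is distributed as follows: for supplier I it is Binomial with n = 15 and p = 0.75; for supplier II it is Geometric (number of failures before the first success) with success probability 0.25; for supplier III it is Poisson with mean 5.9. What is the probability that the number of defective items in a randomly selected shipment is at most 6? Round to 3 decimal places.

Conditional on each supplier, P(X ≤ 6): I: 0.00419301; II: 0.866516; III: 0.622361.
By total probability, P(X ≤ 6) = 0.28·0.00419301 + 0.53·0.866516 + 0.19·0.622361 = 0.578676.

0.579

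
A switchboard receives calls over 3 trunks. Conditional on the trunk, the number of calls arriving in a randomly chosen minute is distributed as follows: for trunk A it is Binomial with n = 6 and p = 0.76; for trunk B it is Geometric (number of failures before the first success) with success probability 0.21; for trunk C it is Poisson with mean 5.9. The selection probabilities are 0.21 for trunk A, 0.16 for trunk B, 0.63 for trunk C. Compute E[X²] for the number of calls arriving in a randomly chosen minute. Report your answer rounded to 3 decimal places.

For each component E[X²] = Var + (mean)², giving A: 21.888; B: 32.0658; C: 40.71.
Overall E[X²] = 0.21·21.888 + 0.16·32.0658 + 0.63·40.71 = 35.3743.

35.374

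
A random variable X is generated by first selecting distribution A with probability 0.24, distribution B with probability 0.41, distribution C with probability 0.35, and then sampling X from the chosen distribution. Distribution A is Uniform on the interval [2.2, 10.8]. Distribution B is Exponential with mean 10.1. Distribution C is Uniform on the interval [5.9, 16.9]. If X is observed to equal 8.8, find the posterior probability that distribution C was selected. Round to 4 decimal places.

0.4148

Likelihoods f(8.8 | ·): A: 0.116279; B: 0.041427; C: 0.0909091.
Posterior ∝ prior × likelihood. Numerator for C: 0.35·0.0909091 = 0.0318182.
Normalizing constant: 0.24·0.116279 + 0.41·0.041427 + 0.35·0.0909091 = 0.0767102.
P(C | observation) = 0.0318182 / 0.0767102 = 0.414784.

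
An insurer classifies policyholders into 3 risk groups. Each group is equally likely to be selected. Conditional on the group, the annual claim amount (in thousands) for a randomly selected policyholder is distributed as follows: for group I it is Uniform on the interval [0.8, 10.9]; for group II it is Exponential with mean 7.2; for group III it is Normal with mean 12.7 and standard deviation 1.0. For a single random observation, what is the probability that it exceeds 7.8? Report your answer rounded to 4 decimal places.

0.5485

Conditional on each group, P(X > 7.8): I: 0.306931; II: 0.338465; III: 1.
By total probability, P(X > 7.8) = 0.333333·0.306931 + 0.333333·0.338465 + 0.333333·1 = 0.548465.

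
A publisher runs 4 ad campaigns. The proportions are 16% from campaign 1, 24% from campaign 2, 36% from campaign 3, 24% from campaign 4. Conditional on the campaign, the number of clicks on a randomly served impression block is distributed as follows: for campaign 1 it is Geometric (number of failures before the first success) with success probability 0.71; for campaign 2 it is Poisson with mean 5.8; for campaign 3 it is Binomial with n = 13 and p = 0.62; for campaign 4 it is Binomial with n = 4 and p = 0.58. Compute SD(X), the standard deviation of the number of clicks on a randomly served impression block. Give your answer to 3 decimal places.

Per component, 1: μ=0.408451, E[X²]=0.742115; 2: μ=5.8, E[X²]=39.44; 3: μ=8.06, E[X²]=68.0264; 4: μ=2.32, E[X²]=6.3568.
E[X] = 0.16·0.408451 + 0.24·5.8 + 0.36·8.06 + 0.24·2.32 = 4.91575.
E[X²] = 0.16·0.742115 + 0.24·39.44 + 0.36·68.0264 + 0.24·6.3568 = 35.5995.
Var(X) = E[X²] − (E[X])² = 35.5995 − 24.1646 = 11.4349.
SD(X) = √11.4349 = 3.38155.

3.382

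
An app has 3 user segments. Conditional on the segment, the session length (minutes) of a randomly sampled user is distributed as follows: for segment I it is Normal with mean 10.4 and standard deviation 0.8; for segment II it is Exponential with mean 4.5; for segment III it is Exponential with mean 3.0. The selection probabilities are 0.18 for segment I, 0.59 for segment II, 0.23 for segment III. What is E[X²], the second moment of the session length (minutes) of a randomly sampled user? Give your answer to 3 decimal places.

For each component E[X²] = Var + (mean)², giving I: 108.8; II: 40.5; III: 18.
Overall E[X²] = 0.18·108.8 + 0.59·40.5 + 0.23·18 = 47.619.

47.619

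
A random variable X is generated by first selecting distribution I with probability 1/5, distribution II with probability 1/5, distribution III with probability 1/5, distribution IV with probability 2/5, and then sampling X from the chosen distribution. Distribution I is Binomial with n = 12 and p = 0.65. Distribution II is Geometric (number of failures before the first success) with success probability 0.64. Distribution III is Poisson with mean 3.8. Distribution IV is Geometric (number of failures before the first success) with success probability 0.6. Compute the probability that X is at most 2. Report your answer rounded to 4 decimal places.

0.6190

Conditional on each component, P(X ≤ 2): I: 0.000847908; II: 0.953344; III: 0.268897; IV: 0.936.
By total probability, P(X ≤ 2) = 0.2·0.000847908 + 0.2·0.953344 + 0.2·0.268897 + 0.4·0.936 = 0.619018.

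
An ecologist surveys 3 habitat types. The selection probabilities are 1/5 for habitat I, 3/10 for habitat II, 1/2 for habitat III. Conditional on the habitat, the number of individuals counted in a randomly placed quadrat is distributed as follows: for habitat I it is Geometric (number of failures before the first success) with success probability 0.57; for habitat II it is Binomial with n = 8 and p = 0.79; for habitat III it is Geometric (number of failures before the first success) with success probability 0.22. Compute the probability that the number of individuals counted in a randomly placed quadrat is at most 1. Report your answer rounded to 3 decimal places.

0.359

Conditional on each habitat, P(X ≤ 1): I: 0.8151; II: 0.000117611; III: 0.3916.
By total probability, P(X ≤ 1) = 0.2·0.8151 + 0.3·0.000117611 + 0.5·0.3916 = 0.358855.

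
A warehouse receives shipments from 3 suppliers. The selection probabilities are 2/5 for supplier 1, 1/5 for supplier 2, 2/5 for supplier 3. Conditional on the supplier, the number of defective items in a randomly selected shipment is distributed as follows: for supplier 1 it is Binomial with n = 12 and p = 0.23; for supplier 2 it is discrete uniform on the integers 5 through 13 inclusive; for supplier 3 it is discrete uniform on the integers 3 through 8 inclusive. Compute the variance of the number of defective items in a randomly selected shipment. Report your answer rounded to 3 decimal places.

8.646

Per component, 1: μ=2.76, E[X²]=9.7428; 2: μ=9, E[X²]=87.6667; 3: μ=5.5, E[X²]=33.1667.
E[X] = 0.4·2.76 + 0.2·9 + 0.4·5.5 = 5.104.
E[X²] = 0.4·9.7428 + 0.2·87.6667 + 0.4·33.1667 = 34.6971.
Var(X) = E[X²] − (E[X])² = 34.6971 − 26.0508 = 8.6463.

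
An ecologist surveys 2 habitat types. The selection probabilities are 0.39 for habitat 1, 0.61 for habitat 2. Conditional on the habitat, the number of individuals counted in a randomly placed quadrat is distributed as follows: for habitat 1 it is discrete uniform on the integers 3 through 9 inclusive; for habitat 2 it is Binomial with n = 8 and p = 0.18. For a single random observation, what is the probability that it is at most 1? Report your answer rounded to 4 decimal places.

0.3437

Conditional on each habitat, P(X ≤ 1): 1: 0; 2: 0.563385.
By total probability, P(X ≤ 1) = 0.39·0 + 0.61·0.563385 = 0.343665.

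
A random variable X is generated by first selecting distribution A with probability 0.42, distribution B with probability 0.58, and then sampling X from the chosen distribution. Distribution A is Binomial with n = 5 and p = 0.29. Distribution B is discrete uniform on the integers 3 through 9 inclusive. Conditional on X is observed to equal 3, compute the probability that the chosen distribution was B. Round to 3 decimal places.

0.616

Likelihoods P(X=3 | ·): A: 0.122945; B: 0.142857.
Posterior ∝ prior × likelihood. Numerator for B: 0.58·0.142857 = 0.0828571.
Normalizing constant: 0.42·0.122945 + 0.58·0.142857 = 0.134494.
P(B | observation) = 0.0828571 / 0.134494 = 0.616066.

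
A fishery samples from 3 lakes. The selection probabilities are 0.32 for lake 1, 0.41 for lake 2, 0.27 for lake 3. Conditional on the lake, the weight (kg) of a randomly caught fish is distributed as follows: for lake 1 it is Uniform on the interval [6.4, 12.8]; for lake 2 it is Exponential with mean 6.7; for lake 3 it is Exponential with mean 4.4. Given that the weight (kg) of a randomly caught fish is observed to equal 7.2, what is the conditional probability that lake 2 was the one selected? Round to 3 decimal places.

0.252

Likelihoods f(7.2 | ·): 1: 0.15625; 2: 0.050959; 3: 0.044247.
Posterior ∝ prior × likelihood. Numerator for 2: 0.41·0.050959 = 0.0208932.
Normalizing constant: 0.32·0.15625 + 0.41·0.050959 + 0.27·0.044247 = 0.0828399.
P(2 | observation) = 0.0208932 / 0.0828399 = 0.252212.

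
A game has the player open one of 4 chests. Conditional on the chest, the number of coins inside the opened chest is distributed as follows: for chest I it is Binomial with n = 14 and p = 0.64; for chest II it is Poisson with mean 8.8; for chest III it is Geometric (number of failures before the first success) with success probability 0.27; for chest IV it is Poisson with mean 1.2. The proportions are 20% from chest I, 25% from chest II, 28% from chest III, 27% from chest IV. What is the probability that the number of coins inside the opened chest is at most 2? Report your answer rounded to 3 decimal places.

Conditional on each chest, P(X ≤ 2): I: 0.000192515; II: 0.00731357; III: 0.610983; IV: 0.879487.
By total probability, P(X ≤ 2) = 0.2·0.000192515 + 0.25·0.00731357 + 0.28·0.610983 + 0.27·0.879487 = 0.410404.

0.410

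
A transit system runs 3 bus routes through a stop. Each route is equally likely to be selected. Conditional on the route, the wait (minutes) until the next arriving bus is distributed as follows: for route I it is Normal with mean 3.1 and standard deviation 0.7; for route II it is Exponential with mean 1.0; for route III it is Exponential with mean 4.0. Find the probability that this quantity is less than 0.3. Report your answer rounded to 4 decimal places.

0.1105

Conditional on each route, P(X < 0.3): I: 3.16712e-05; II: 0.259182; III: 0.0722565.
By total probability, P(X < 0.3) = 0.333333·3.16712e-05 + 0.333333·0.259182 + 0.333333·0.0722565 = 0.11049.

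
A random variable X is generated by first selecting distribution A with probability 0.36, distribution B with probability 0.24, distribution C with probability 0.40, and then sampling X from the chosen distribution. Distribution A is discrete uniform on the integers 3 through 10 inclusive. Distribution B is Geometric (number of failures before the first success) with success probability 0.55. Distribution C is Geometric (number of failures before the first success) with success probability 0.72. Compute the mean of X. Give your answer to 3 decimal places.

Component means — A: 6.5; B: 0.818182; C: 0.388889.
E[X] = 0.36·6.5 + 0.24·0.818182 + 0.4·0.388889 = 2.69192.

2.692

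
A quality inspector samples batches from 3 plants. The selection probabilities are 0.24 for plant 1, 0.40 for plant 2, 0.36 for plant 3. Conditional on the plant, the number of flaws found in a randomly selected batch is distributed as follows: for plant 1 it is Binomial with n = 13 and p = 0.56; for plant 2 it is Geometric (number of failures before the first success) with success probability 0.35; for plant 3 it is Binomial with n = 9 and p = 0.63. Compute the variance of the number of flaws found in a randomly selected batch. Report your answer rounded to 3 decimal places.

Per component, 1: μ=7.28, E[X²]=56.2016; 2: μ=1.85714, E[X²]=8.7551; 3: μ=5.67, E[X²]=34.2468.
E[X] = 0.24·7.28 + 0.4·1.85714 + 0.36·5.67 = 4.53126.
E[X²] = 0.24·56.2016 + 0.4·8.7551 + 0.36·34.2468 = 29.3193.
Var(X) = E[X²] − (E[X])² = 29.3193 − 20.5323 = 8.78698.

8.787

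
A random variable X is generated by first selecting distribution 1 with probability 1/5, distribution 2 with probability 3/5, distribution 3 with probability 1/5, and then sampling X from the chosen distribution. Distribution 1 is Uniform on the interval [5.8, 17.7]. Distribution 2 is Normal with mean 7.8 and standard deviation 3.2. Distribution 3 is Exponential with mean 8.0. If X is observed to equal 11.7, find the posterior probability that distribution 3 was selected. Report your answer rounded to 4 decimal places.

0.0995

Likelihoods f(11.7 | ·): 1: 0.0840336; 2: 0.0593226; 3: 0.0289571.
Posterior ∝ prior × likelihood. Numerator for 3: 0.2·0.0289571 = 0.00579141.
Normalizing constant: 0.2·0.0840336 + 0.6·0.0593226 + 0.2·0.0289571 = 0.0581917.
P(3 | observation) = 0.00579141 / 0.0581917 = 0.099523.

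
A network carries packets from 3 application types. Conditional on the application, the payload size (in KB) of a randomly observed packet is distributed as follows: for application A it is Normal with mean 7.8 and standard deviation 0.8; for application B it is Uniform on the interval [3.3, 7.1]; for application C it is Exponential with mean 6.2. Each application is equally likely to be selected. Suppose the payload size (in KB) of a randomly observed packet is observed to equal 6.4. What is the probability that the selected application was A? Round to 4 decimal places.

Likelihoods f(6.4 | ·): A: 0.107847; B: 0.263158; C: 0.0574519.
Posterior ∝ prior × likelihood. Numerator for A: 0.333333·0.107847 = 0.0359489.
Normalizing constant: 0.333333·0.107847 + 0.333333·0.263158 + 0.333333·0.0574519 = 0.142819.
P(A | observation) = 0.0359489 / 0.142819 = 0.25171.

0.2517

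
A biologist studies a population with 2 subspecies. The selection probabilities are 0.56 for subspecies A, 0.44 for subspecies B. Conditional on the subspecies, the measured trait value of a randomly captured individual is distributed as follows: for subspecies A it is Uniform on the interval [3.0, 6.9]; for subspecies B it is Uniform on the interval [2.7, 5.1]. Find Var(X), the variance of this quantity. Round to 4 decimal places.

1.1927

Per component, A: μ=4.95, E[X²]=25.77; B: μ=3.9, E[X²]=15.69.
E[X] = 0.56·4.95 + 0.44·3.9 = 4.488.
E[X²] = 0.56·25.77 + 0.44·15.69 = 21.3348.
Var(X) = E[X²] − (E[X])² = 21.3348 − 20.1421 = 1.19266.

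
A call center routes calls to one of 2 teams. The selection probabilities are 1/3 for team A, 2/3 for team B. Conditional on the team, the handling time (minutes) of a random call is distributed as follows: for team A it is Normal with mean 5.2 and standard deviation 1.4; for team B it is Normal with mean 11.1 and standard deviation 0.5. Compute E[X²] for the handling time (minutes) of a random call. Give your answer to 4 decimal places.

91.9733

For each component E[X²] = Var + (mean)², giving A: 29; B: 123.46.
Overall E[X²] = 0.333333·29 + 0.666667·123.46 = 91.9733.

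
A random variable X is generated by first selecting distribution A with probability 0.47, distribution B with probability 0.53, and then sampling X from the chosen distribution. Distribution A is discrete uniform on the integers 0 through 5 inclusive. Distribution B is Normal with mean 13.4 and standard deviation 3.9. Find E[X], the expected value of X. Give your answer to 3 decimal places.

Component means — A: 2.5; B: 13.4.
E[X] = 0.47·2.5 + 0.53·13.4 = 8.277.

8.277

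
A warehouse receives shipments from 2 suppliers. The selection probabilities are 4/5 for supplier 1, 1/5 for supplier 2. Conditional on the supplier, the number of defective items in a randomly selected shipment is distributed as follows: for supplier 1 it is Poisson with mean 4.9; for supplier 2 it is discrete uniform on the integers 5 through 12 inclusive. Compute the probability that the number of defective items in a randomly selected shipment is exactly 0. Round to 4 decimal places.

0.0060

Conditional on each supplier, P(X = 0): 1: 0.00744658; 2: 0.
By total probability, P(X = 0) = 0.8·0.00744658 + 0.2·0 = 0.00595727.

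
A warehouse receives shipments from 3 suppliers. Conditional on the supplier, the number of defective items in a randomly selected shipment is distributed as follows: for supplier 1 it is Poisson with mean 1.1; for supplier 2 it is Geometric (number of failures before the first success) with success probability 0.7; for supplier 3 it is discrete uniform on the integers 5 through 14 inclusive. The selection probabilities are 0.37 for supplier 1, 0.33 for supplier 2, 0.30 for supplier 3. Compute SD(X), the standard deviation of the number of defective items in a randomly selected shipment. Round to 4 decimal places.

Per component, 1: μ=1.1, E[X²]=2.31; 2: μ=0.428571, E[X²]=0.795918; 3: μ=9.5, E[X²]=98.5.
E[X] = 0.37·1.1 + 0.33·0.428571 + 0.3·9.5 = 3.39843.
E[X²] = 0.37·2.31 + 0.33·0.795918 + 0.3·98.5 = 30.6674.
Var(X) = E[X²] − (E[X])² = 30.6674 − 11.5493 = 19.118.
SD(X) = √19.118 = 4.37242.

4.3724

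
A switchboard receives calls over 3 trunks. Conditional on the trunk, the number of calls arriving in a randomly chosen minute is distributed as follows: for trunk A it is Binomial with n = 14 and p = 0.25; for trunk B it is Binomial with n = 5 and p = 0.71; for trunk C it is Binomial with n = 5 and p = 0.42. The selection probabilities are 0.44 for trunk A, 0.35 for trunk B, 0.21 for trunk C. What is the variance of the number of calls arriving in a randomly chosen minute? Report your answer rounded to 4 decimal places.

Per component, A: μ=3.5, E[X²]=14.875; B: μ=3.55, E[X²]=13.632; C: μ=2.1, E[X²]=5.628.
E[X] = 0.44·3.5 + 0.35·3.55 + 0.21·2.1 = 3.2235.
E[X²] = 0.44·14.875 + 0.35·13.632 + 0.21·5.628 = 12.4981.
Var(X) = E[X²] − (E[X])² = 12.4981 − 10.391 = 2.10713.

2.1071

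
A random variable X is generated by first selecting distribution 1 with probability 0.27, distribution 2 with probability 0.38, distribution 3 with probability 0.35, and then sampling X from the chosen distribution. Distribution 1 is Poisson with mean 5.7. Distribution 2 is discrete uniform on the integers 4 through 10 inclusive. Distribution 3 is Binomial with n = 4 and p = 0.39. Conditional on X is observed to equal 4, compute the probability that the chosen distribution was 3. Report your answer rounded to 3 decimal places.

0.079

Likelihoods P(X=4 | ·): 1: 0.147167; 2: 0.142857; 3: 0.0231344.
Posterior ∝ prior × likelihood. Numerator for 3: 0.35·0.0231344 = 0.00809704.
Normalizing constant: 0.27·0.147167 + 0.38·0.142857 + 0.35·0.0231344 = 0.102118.
P(3 | observation) = 0.00809704 / 0.102118 = 0.0792912.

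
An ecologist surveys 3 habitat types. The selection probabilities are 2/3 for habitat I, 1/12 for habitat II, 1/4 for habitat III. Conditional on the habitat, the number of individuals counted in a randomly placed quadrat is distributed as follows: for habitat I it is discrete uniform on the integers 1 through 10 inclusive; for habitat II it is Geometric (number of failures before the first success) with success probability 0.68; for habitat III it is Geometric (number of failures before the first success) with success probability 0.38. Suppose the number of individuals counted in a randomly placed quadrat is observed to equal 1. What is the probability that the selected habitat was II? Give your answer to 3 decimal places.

Likelihoods P(X=1 | ·): I: 0.1; II: 0.2176; III: 0.2356.
Posterior ∝ prior × likelihood. Numerator for II: 0.0833333·0.2176 = 0.0181333.
Normalizing constant: 0.666667·0.1 + 0.0833333·0.2176 + 0.25·0.2356 = 0.1437.
P(II | observation) = 0.0181333 / 0.1437 = 0.126189.

0.126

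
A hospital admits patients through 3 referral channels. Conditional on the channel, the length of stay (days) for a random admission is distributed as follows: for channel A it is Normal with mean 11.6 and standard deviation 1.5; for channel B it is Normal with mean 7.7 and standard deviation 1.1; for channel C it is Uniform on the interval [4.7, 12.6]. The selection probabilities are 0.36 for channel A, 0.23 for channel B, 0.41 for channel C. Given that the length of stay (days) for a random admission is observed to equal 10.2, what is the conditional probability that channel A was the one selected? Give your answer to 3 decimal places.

Likelihoods f(10.2 | ·): A: 0.172052; B: 0.0274087; C: 0.126582.
Posterior ∝ prior × likelihood. Numerator for A: 0.36·0.172052 = 0.0619387.
Normalizing constant: 0.36·0.172052 + 0.23·0.0274087 + 0.41·0.126582 = 0.120141.
P(A | observation) = 0.0619387 / 0.120141 = 0.515548.

0.516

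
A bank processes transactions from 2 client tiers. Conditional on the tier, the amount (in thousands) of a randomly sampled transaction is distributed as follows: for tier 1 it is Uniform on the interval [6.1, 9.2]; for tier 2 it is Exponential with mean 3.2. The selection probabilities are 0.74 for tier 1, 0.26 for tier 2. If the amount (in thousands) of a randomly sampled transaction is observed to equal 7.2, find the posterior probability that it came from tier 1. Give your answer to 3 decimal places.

0.965

Likelihoods f(7.2 | ·): 1: 0.322581; 2: 0.0329373.
Posterior ∝ prior × likelihood. Numerator for 1: 0.74·0.322581 = 0.23871.
Normalizing constant: 0.74·0.322581 + 0.26·0.0329373 = 0.247273.
P(1 | observation) = 0.23871 / 0.247273 = 0.965368.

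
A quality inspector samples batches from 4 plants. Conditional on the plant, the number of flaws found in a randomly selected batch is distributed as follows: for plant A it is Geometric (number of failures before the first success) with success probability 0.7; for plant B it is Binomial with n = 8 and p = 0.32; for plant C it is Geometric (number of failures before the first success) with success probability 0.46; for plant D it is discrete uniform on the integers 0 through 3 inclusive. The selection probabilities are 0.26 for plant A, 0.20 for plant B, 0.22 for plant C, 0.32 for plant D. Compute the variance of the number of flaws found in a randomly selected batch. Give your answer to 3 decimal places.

Per component, A: μ=0.428571, E[X²]=0.795918; B: μ=2.56, E[X²]=8.2944; C: μ=1.17391, E[X²]=3.93006; D: μ=1.5, E[X²]=3.5.
E[X] = 0.26·0.428571 + 0.2·2.56 + 0.22·1.17391 + 0.32·1.5 = 1.36169.
E[X²] = 0.26·0.795918 + 0.2·8.2944 + 0.22·3.93006 + 0.32·3.5 = 3.85043.
Var(X) = E[X²] − (E[X])² = 3.85043 − 1.8542 = 1.99623.

1.996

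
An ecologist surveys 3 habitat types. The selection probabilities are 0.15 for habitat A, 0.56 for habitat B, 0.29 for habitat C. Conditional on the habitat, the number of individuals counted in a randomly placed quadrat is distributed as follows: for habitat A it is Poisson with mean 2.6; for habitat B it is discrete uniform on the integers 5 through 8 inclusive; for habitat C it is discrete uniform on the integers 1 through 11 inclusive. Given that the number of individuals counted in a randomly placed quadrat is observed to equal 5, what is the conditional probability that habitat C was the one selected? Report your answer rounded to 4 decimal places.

0.1486

Likelihoods P(X=5 | ·): A: 0.0735394; B: 0.25; C: 0.0909091.
Posterior ∝ prior × likelihood. Numerator for C: 0.29·0.0909091 = 0.0263636.
Normalizing constant: 0.15·0.0735394 + 0.56·0.25 + 0.29·0.0909091 = 0.177395.
P(C | observation) = 0.0263636 / 0.177395 = 0.148616.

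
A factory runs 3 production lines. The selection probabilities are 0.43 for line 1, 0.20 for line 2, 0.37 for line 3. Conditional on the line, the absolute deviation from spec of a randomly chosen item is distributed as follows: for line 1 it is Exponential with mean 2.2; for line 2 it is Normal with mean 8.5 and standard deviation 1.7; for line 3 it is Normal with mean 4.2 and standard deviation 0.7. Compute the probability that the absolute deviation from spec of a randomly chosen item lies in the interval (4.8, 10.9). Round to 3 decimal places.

Conditional on each line, P(4.8 < X < 10.9): 1: 0.105785; 2: 0.90623; 3: 0.195683.
By total probability, P(4.8 < X < 10.9) = 0.43·0.105785 + 0.2·0.90623 + 0.37·0.195683 = 0.299136.

0.299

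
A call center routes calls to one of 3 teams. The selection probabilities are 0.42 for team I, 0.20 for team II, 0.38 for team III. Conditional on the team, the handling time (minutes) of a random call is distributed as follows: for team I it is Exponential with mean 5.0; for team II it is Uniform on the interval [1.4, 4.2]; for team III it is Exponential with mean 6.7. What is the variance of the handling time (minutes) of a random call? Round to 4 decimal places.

Per component, I: μ=5, E[X²]=50; II: μ=2.8, E[X²]=8.49333; III: μ=6.7, E[X²]=89.78.
E[X] = 0.42·5 + 0.2·2.8 + 0.38·6.7 = 5.206.
E[X²] = 0.42·50 + 0.2·8.49333 + 0.38·89.78 = 56.8151.
Var(X) = E[X²] − (E[X])² = 56.8151 − 27.1024 = 29.7126.

29.7126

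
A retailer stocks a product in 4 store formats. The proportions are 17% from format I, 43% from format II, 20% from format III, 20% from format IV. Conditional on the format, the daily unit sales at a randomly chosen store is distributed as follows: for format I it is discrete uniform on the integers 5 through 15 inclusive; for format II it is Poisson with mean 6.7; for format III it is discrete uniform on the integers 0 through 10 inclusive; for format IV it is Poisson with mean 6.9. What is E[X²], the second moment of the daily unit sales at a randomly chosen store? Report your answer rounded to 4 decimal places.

For each component E[X²] = Var + (mean)², giving I: 110; II: 51.59; III: 35; IV: 54.51.
Overall E[X²] = 0.17·110 + 0.43·51.59 + 0.2·35 + 0.2·54.51 = 58.7857.

58.7857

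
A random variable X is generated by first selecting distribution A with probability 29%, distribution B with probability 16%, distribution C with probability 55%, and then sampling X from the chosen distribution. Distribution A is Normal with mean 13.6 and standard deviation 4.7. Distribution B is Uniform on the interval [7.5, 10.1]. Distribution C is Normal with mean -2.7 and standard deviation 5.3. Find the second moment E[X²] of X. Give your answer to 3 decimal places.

For each component E[X²] = Var + (mean)², giving A: 207.05; B: 78.0033; C: 35.38.
Overall E[X²] = 0.29·207.05 + 0.16·78.0033 + 0.55·35.38 = 91.984.

91.984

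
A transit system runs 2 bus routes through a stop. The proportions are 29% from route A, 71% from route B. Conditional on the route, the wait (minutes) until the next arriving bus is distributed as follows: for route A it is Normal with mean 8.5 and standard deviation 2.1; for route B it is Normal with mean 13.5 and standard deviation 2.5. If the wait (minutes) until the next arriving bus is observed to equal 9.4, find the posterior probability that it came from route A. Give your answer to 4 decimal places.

0.6299

Likelihoods f(9.4 | ·): A: 0.173303; B: 0.0415844.
Posterior ∝ prior × likelihood. Numerator for A: 0.29·0.173303 = 0.0502579.
Normalizing constant: 0.29·0.173303 + 0.71·0.0415844 = 0.0797829.
P(A | observation) = 0.0502579 / 0.0797829 = 0.629934.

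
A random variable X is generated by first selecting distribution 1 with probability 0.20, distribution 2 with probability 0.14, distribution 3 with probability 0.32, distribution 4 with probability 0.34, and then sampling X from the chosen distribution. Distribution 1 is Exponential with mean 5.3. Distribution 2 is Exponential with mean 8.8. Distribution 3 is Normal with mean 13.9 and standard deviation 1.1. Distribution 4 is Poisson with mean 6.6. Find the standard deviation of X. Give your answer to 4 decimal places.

5.6103

Per component, 1: μ=5.3, E[X²]=56.18; 2: μ=8.8, E[X²]=154.88; 3: μ=13.9, E[X²]=194.42; 4: μ=6.6, E[X²]=50.16.
E[X] = 0.2·5.3 + 0.14·8.8 + 0.32·13.9 + 0.34·6.6 = 8.984.
E[X²] = 0.2·56.18 + 0.14·154.88 + 0.32·194.42 + 0.34·50.16 = 112.188.
Var(X) = E[X²] − (E[X])² = 112.188 − 80.7123 = 31.4757.
SD(X) = √31.4757 = 5.61032.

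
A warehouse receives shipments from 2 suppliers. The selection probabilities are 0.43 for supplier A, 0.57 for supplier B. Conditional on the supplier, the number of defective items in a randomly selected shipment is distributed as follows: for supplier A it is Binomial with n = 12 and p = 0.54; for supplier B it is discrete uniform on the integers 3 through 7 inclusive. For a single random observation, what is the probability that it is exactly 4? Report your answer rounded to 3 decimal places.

Conditional on each supplier, P(X = 4): A: 0.0843807; B: 0.2.
By total probability, P(X = 4) = 0.43·0.0843807 + 0.57·0.2 = 0.150284.

0.150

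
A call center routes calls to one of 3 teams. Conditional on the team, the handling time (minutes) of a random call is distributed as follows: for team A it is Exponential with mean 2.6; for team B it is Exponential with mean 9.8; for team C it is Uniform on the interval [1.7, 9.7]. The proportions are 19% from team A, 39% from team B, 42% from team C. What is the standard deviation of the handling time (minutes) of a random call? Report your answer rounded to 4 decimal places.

6.9528

Per component, A: μ=2.6, E[X²]=13.52; B: μ=9.8, E[X²]=192.08; C: μ=5.7, E[X²]=37.8233.
E[X] = 0.19·2.6 + 0.39·9.8 + 0.42·5.7 = 6.71.
E[X²] = 0.19·13.52 + 0.39·192.08 + 0.42·37.8233 = 93.3658.
Var(X) = E[X²] − (E[X])² = 93.3658 − 45.0241 = 48.3417.
SD(X) = √48.3417 = 6.95282.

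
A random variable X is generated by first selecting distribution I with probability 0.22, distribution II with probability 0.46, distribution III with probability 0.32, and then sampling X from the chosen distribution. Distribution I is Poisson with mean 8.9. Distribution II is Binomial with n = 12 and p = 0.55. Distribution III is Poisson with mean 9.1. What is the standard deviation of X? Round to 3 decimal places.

2.774

Per component, I: μ=8.9, E[X²]=88.11; II: μ=6.6, E[X²]=46.53; III: μ=9.1, E[X²]=91.91.
E[X] = 0.22·8.9 + 0.46·6.6 + 0.32·9.1 = 7.906.
E[X²] = 0.22·88.11 + 0.46·46.53 + 0.32·91.91 = 70.1992.
Var(X) = E[X²] − (E[X])² = 70.1992 − 62.5048 = 7.69436.
SD(X) = √7.69436 = 2.77387.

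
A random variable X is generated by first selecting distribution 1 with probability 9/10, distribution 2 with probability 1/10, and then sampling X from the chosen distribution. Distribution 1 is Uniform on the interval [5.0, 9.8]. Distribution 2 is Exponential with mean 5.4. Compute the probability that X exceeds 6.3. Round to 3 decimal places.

0.687

Conditional on each component, P(X > 6.3): 1: 0.729167; 2: 0.311403.
By total probability, P(X > 6.3) = 0.9·0.729167 + 0.1·0.311403 = 0.68739.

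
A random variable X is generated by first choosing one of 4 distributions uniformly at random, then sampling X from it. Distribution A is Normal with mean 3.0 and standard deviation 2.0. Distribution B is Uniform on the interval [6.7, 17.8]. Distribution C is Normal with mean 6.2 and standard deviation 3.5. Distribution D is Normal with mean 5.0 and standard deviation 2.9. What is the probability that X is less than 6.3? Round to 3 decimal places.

0.534

Conditional on each component, P(X < 6.3): A: 0.950529; B: 0; C: 0.511397; D: 0.673023.
By total probability, P(X < 6.3) = 0.25·0.950529 + 0.25·0 + 0.25·0.511397 + 0.25·0.673023 = 0.533737.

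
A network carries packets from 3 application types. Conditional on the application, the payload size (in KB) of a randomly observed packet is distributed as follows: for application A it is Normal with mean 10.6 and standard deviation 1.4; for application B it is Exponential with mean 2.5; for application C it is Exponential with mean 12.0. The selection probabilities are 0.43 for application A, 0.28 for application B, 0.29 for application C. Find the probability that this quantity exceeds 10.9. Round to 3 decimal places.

0.299

Conditional on each application, P(X > 10.9): A: 0.415162; B: 0.0127784; C: 0.403196.
By total probability, P(X > 10.9) = 0.43·0.415162 + 0.28·0.0127784 + 0.29·0.403196 = 0.299024.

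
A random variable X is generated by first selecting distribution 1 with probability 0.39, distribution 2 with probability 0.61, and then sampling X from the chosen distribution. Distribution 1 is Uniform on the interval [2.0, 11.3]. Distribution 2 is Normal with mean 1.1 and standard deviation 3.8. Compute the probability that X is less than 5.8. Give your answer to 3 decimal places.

0.703

Conditional on each component, P(X < 5.8): 1: 0.408602; 2: 0.891927.
By total probability, P(X < 5.8) = 0.39·0.408602 + 0.61·0.891927 = 0.70343.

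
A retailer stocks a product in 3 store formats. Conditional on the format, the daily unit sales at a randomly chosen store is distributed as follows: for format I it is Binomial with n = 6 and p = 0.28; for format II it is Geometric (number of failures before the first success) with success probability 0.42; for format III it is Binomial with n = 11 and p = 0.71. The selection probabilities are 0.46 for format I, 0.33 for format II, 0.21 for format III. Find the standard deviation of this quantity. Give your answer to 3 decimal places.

2.937

Per component, I: μ=1.68, E[X²]=4.032; II: μ=1.38095, E[X²]=5.19501; III: μ=7.81, E[X²]=63.261.
E[X] = 0.46·1.68 + 0.33·1.38095 + 0.21·7.81 = 2.86861.
E[X²] = 0.46·4.032 + 0.33·5.19501 + 0.21·63.261 = 16.8539.
Var(X) = E[X²] − (E[X])² = 16.8539 − 8.22895 = 8.62494.
SD(X) = √8.62494 = 2.93682.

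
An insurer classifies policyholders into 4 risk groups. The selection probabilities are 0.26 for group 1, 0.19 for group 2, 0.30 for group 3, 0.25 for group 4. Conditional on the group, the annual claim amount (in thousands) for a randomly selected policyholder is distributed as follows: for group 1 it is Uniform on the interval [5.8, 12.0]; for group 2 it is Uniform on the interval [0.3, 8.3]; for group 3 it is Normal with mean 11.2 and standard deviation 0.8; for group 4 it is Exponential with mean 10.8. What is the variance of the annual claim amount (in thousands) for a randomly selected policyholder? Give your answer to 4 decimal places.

37.6234

Per component, 1: μ=8.9, E[X²]=82.4133; 2: μ=4.3, E[X²]=23.8233; 3: μ=11.2, E[X²]=126.08; 4: μ=10.8, E[X²]=233.28.
E[X] = 0.26·8.9 + 0.19·4.3 + 0.3·11.2 + 0.25·10.8 = 9.191.
E[X²] = 0.26·82.4133 + 0.19·23.8233 + 0.3·126.08 + 0.25·233.28 = 122.098.
Var(X) = E[X²] − (E[X])² = 122.098 − 84.4745 = 37.6234.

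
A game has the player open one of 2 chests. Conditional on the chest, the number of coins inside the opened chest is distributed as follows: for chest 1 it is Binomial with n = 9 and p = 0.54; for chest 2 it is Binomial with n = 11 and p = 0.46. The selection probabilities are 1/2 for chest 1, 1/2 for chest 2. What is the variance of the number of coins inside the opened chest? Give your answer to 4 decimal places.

Per component, 1: μ=4.86, E[X²]=25.8552; 2: μ=5.06, E[X²]=28.336.
E[X] = 0.5·4.86 + 0.5·5.06 = 4.96.
E[X²] = 0.5·25.8552 + 0.5·28.336 = 27.0956.
Var(X) = E[X²] − (E[X])² = 27.0956 − 24.6016 = 2.494.

2.4940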